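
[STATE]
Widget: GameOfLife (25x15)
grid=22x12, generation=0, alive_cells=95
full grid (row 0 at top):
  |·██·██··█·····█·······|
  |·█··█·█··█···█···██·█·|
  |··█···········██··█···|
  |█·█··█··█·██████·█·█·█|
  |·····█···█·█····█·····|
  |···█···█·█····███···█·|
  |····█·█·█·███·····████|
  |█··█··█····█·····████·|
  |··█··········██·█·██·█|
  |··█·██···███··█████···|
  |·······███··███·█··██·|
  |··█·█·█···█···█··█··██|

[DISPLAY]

Gen: 0                   
·██·██··█·····█·······   
·█··█·█··█···█···██·█·   
··█···········██··█···   
█·█··█··█·██████·█·█·█   
·····█···█·█····█·····   
···█···█·█····███···█·   
····█·█·█·███·····████   
█··█··█····█·····████·   
··█··········██·█·██·█   
··█·██···███··█████···   
·······███··███·█··██·   
··█·█·█···█···█··█··██   
                         
                         


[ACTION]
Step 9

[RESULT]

Gen: 9                   
·██·····█·············   
█·······█·············   
██··███··█············   
·······█·█····███··█··   
·······███····█···███·   
·······██······█···█··   
···█···████····█··██··   
··█··███···█·····█····   
··█··█·█···█··········   
···········█··········   
··········█···········   
······················   
                         
                         


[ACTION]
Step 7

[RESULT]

Gen: 16                  
·██·██·███············   
█········█············   
██·······██···········   
···█···█··██··········   
····█·····███·········   
············█·········   
·······█····██········   
············██·█······   
·············█·█······   
······················   
······················   
······················   
                         
                         


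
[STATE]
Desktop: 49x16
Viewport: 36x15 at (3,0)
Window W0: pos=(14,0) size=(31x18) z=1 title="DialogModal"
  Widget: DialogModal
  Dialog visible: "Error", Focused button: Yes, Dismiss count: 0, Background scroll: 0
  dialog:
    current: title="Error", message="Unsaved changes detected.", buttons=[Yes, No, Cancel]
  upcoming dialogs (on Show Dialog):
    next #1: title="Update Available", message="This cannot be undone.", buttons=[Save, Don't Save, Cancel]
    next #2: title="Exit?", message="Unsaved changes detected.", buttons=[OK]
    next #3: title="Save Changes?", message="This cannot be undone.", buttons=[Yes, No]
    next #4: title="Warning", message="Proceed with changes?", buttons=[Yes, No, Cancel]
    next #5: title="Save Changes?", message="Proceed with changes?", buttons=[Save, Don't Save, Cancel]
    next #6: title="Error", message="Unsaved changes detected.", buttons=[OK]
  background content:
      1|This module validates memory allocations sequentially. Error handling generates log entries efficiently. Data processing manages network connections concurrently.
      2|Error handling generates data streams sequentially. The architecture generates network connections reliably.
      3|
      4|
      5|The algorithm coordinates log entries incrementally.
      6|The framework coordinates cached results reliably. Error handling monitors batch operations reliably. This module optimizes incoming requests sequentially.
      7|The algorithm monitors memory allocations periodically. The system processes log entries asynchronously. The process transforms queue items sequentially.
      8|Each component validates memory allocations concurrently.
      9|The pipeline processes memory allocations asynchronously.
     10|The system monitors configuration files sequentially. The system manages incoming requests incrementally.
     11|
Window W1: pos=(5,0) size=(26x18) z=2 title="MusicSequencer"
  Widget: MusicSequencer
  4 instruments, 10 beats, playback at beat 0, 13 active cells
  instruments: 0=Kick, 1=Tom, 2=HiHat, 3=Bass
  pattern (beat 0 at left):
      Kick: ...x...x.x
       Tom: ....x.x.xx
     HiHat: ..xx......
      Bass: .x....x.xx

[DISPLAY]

  ┏━━━━━━━━━━━━━━━━━━━━━━━━┓━━━━━━━━
  ┃ MusicSequencer         ┃        
  ┠────────────────────────┨────────
  ┃      ▼123456789        ┃dates me
  ┃  Kick···█···█·█        ┃enerates
  ┃   Tom····█·█·██        ┃        
  ┃ HiHat··██······        ┃        
  ┃  Bass·█····█·██        ┃────────
  ┃                        ┃r       
  ┃                        ┃es detec
  ┃                        ┃ Cancel 
  ┃                        ┃────────
  ┃                        ┃ors conf
  ┃                        ┃        
  ┃                        ┃        


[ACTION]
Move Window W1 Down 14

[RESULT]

  ┠────────────────────────┨━━━━━━━━
  ┃      ▼123456789        ┃        
  ┃  Kick···█···█·█        ┃────────
  ┃   Tom····█·█·██        ┃dates me
  ┃ HiHat··██······        ┃enerates
  ┃  Bass·█····█·██        ┃        
  ┃                        ┃        
  ┃                        ┃────────
  ┃                        ┃r       
  ┃                        ┃es detec
  ┃                        ┃ Cancel 
  ┃                        ┃────────
  ┃                        ┃ors conf
  ┃                        ┃        
  ┃                        ┃        


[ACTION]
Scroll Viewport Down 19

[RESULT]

  ┃      ▼123456789        ┃        
  ┃  Kick···█···█·█        ┃────────
  ┃   Tom····█·█·██        ┃dates me
  ┃ HiHat··██······        ┃enerates
  ┃  Bass·█····█·██        ┃        
  ┃                        ┃        
  ┃                        ┃────────
  ┃                        ┃r       
  ┃                        ┃es detec
  ┃                        ┃ Cancel 
  ┃                        ┃────────
  ┃                        ┃ors conf
  ┃                        ┃        
  ┃                        ┃        
  ┗━━━━━━━━━━━━━━━━━━━━━━━━┛        


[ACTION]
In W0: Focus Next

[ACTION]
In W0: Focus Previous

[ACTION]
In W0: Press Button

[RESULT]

  ┃      ▼123456789        ┃        
  ┃  Kick···█···█·█        ┃────────
  ┃   Tom····█·█·██        ┃dates me
  ┃ HiHat··██······        ┃enerates
  ┃  Bass·█····█·██        ┃        
  ┃                        ┃        
  ┃                        ┃ordinate
  ┃                        ┃ordinate
  ┃                        ┃nitors m
  ┃                        ┃alidates
  ┃                        ┃cesses m
  ┃                        ┃ors conf
  ┃                        ┃        
  ┃                        ┃        
  ┗━━━━━━━━━━━━━━━━━━━━━━━━┛        


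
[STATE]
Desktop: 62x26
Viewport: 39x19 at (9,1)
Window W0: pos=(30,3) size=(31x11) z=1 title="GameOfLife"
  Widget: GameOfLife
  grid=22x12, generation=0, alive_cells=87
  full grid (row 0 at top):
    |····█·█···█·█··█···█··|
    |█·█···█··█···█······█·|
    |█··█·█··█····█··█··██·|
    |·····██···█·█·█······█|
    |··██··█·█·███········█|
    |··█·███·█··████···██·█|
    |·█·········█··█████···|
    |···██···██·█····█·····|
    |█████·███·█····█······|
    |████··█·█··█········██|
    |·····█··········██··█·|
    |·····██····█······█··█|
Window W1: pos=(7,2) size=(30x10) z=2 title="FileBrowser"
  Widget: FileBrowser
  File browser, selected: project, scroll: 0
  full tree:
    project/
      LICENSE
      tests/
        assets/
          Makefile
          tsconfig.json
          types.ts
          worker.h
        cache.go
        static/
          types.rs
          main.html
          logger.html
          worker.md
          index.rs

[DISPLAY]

                                       
━━━━━━━━━━━━━━━━━━━━━━━━━━━┓           
FileBrowser                ┃━━━━━━━━━━━
───────────────────────────┨fLife      
 [-] project/              ┃───────────
   LICENSE                 ┃           
   [+] tests/              ┃█···█·█·█··
                           ┃█·█·███····
                           ┃█·█··████··
                           ┃·····█··███
━━━━━━━━━━━━━━━━━━━━━━━━━━━┛··██·█····█
                     ┃█████·███·█····█·
                     ┗━━━━━━━━━━━━━━━━━
                                       
                                       
                                       
                                       
                                       
                                       


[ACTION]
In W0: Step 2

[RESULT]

                                       
━━━━━━━━━━━━━━━━━━━━━━━━━━━┓           
FileBrowser                ┃━━━━━━━━━━━
───────────────────────────┨fLife      
 [-] project/              ┃───────────
   LICENSE                 ┃           
   [+] tests/              ┃█··██·█·█··
                           ┃···███·█·█·
                           ┃██·█···██··
                           ┃·█·····██··
━━━━━━━━━━━━━━━━━━━━━━━━━━━┛█····██··█·
                     ┃██····█····█·····
                     ┗━━━━━━━━━━━━━━━━━
                                       
                                       
                                       
                                       
                                       
                                       


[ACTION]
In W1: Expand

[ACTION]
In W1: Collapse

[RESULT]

                                       
━━━━━━━━━━━━━━━━━━━━━━━━━━━┓           
FileBrowser                ┃━━━━━━━━━━━
───────────────────────────┨fLife      
 [+] project/              ┃───────────
                           ┃           
                           ┃█··██·█·█··
                           ┃···███·█·█·
                           ┃██·█···██··
                           ┃·█·····██··
━━━━━━━━━━━━━━━━━━━━━━━━━━━┛█····██··█·
                     ┃██····█····█·····
                     ┗━━━━━━━━━━━━━━━━━
                                       
                                       
                                       
                                       
                                       
                                       


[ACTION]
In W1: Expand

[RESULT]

                                       
━━━━━━━━━━━━━━━━━━━━━━━━━━━┓           
FileBrowser                ┃━━━━━━━━━━━
───────────────────────────┨fLife      
 [-] project/              ┃───────────
   LICENSE                 ┃           
   [+] tests/              ┃█··██·█·█··
                           ┃···███·█·█·
                           ┃██·█···██··
                           ┃·█·····██··
━━━━━━━━━━━━━━━━━━━━━━━━━━━┛█····██··█·
                     ┃██····█····█·····
                     ┗━━━━━━━━━━━━━━━━━
                                       
                                       
                                       
                                       
                                       
                                       


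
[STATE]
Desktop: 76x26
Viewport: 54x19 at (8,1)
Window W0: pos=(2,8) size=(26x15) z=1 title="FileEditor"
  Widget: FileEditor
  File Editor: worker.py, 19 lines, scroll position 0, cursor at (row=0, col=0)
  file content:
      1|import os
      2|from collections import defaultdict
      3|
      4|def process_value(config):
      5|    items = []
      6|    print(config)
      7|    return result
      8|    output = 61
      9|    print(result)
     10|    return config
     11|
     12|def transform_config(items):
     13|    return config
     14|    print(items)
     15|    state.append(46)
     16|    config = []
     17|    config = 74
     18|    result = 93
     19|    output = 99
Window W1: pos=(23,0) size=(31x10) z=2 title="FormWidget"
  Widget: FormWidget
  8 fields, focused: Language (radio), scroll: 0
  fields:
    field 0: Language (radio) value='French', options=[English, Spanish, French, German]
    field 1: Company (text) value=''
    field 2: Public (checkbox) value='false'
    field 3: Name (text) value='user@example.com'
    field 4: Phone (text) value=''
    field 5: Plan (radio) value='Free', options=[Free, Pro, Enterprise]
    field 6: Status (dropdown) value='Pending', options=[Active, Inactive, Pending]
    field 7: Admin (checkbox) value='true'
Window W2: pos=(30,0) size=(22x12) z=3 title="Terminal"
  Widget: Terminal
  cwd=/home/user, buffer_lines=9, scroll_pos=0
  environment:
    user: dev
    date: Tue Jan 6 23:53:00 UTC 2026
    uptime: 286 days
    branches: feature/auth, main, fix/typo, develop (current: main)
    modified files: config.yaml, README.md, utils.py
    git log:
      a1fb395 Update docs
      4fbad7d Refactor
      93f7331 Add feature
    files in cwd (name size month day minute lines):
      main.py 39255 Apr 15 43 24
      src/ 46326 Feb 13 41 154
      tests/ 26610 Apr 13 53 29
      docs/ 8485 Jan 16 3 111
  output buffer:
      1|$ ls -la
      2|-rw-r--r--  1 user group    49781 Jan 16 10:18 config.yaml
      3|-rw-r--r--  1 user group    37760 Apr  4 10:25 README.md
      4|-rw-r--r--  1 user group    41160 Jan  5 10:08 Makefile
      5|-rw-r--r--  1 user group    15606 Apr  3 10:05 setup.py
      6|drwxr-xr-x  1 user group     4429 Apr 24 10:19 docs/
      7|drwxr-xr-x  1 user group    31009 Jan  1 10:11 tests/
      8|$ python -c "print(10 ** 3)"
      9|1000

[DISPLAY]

               ┃ FormW┃ Terminal           ┃ ┃        
               ┠──────┠────────────────────┨─┨        
               ┃> Lang┃$ ls -la            ┃ ┃        
               ┃  Comp┃-rw-r--r--  1 user g┃]┃        
               ┃  Publ┃-rw-r--r--  1 user g┃ ┃        
               ┃  Name┃-rw-r--r--  1 user g┃]┃        
               ┃  Phon┃-rw-r--r--  1 user g┃]┃        
━━━━━━━━━━━━━━━┃  Plan┃drwxr-xr-x  1 user g┃P┃        
Editor         ┗━━━━━━┃drwxr-xr-x  1 user g┃━┛        
───────────────────┨  ┃$ python -c "print(1┃          
t os              ▲┃  ┗━━━━━━━━━━━━━━━━━━━━┛          
collections import█┃                                  
                  ░┃                                  
rocess_value(confi░┃                                  
tems = []         ░┃                                  
rint(config)      ░┃                                  
eturn result      ░┃                                  
utput = 61        ░┃                                  
rint(result)      ░┃                                  


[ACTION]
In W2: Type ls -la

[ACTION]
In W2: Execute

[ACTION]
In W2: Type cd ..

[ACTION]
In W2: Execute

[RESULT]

               ┃ FormW┃ Terminal           ┃ ┃        
               ┠──────┠────────────────────┨─┨        
               ┃> Lang┃$ ls -la            ┃ ┃        
               ┃  Comp┃-rw-r--r--  1 dev gr┃]┃        
               ┃  Publ┃drwxr-xr-x  1 dev gr┃ ┃        
               ┃  Name┃drwxr-xr-x  1 dev gr┃]┃        
               ┃  Phon┃drwxr-xr-x  1 dev gr┃]┃        
━━━━━━━━━━━━━━━┃  Plan┃$ cd ..             ┃P┃        
Editor         ┗━━━━━━┃                    ┃━┛        
───────────────────┨  ┃$ █                 ┃          
t os              ▲┃  ┗━━━━━━━━━━━━━━━━━━━━┛          
collections import█┃                                  
                  ░┃                                  
rocess_value(confi░┃                                  
tems = []         ░┃                                  
rint(config)      ░┃                                  
eturn result      ░┃                                  
utput = 61        ░┃                                  
rint(result)      ░┃                                  


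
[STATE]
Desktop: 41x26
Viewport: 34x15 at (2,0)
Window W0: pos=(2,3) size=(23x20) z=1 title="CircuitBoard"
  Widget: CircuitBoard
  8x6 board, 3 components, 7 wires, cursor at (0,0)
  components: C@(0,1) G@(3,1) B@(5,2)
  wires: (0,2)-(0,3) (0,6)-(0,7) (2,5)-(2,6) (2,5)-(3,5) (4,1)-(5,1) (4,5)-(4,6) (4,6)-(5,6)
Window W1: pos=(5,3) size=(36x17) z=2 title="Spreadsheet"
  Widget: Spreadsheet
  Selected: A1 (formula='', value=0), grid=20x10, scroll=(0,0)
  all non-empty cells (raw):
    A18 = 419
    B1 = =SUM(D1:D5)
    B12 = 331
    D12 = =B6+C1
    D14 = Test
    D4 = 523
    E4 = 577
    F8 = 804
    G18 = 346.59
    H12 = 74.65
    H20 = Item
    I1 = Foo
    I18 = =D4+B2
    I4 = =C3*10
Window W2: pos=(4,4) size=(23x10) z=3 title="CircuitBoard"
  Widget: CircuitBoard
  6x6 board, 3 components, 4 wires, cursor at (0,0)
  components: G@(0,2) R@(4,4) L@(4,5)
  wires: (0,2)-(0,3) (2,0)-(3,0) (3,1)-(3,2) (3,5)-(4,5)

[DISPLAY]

                                  
                                  
                                  
┏━━┏━━━━━━━━━━━━━━━━━━━━━━━━━━━━━━
┃ ┏━━━━━━━━━━━━━━━━━━━━━┓         
┠─┃ CircuitBoard        ┃─────────
┃ ┠─────────────────────┨         
┃0┃   0 1 2 3 4 5       ┃  C      
┃ ┃0  [.]      G ─ ·    ┃---------
┃1┃                     ┃      0  
┃ ┃1                    ┃      0  
┃2┃                     ┃      0  
┃ ┃2   ·                ┃      0  
┃3┗━━━━━━━━━━━━━━━━━━━━━┛      0  
┃  ┃  6        0       0       0  


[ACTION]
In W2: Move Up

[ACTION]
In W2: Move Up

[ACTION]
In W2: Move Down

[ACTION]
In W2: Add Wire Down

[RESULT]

                                  
                                  
                                  
┏━━┏━━━━━━━━━━━━━━━━━━━━━━━━━━━━━━
┃ ┏━━━━━━━━━━━━━━━━━━━━━┓         
┠─┃ CircuitBoard        ┃─────────
┃ ┠─────────────────────┨         
┃0┃   0 1 2 3 4 5       ┃  C      
┃ ┃0           G ─ ·    ┃---------
┃1┃                     ┃      0  
┃ ┃1  [.]               ┃      0  
┃2┃    │                ┃      0  
┃ ┃2   ·                ┃      0  
┃3┗━━━━━━━━━━━━━━━━━━━━━┛      0  
┃  ┃  6        0       0       0  


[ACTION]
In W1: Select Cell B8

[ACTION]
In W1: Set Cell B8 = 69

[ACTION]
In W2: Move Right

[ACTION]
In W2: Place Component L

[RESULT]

                                  
                                  
                                  
┏━━┏━━━━━━━━━━━━━━━━━━━━━━━━━━━━━━
┃ ┏━━━━━━━━━━━━━━━━━━━━━┓         
┠─┃ CircuitBoard        ┃─────────
┃ ┠─────────────────────┨         
┃0┃   0 1 2 3 4 5       ┃  C      
┃ ┃0           G ─ ·    ┃---------
┃1┃                     ┃      0  
┃ ┃1   ·  [L]           ┃      0  
┃2┃    │                ┃      0  
┃ ┃2   ·                ┃      0  
┃3┗━━━━━━━━━━━━━━━━━━━━━┛      0  
┃  ┃  6        0       0       0  


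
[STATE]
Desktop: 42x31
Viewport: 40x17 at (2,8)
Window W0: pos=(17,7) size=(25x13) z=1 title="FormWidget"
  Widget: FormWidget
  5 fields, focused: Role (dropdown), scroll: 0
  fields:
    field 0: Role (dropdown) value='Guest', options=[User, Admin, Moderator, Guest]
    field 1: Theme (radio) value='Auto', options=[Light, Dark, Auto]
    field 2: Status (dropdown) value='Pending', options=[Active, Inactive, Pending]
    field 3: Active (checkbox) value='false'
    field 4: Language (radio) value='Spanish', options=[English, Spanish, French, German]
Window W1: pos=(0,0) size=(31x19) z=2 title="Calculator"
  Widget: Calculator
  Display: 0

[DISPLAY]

───┼───┼───┼───┤            ┃          ┃
 1 │ 2 │ 3 │ - │            ┃──────────┨
───┼───┼───┼───┤            ┃ [Guest ▼]┃
 0 │ . │ = │ + │            ┃ ( ) Light┃
───┼───┼───┼───┤            ┃ [Pendin▼]┃
 C │ MC│ MR│ M+│            ┃ [ ]      ┃
───┴───┴───┴───┘            ┃ ( ) Engli┃
                            ┃          ┃
                            ┃          ┃
                            ┃          ┃
━━━━━━━━━━━━━━━━━━━━━━━━━━━━┛          ┃
               ┗━━━━━━━━━━━━━━━━━━━━━━━┛
                                        
                                        
                                        
                                        
                                        


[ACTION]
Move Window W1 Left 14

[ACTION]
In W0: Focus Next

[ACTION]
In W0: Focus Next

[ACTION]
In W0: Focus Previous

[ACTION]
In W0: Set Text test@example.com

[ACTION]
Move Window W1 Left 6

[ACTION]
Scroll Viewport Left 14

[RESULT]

┃├───┼───┼───┼───┤            ┃         
┃│ 1 │ 2 │ 3 │ - │            ┃─────────
┃├───┼───┼───┼───┤            ┃ [Guest ▼
┃│ 0 │ . │ = │ + │            ┃ ( ) Ligh
┃├───┼───┼───┼───┤            ┃ [Pendin▼
┃│ C │ MC│ MR│ M+│            ┃ [ ]     
┃└───┴───┴───┴───┘            ┃ ( ) Engl
┃                             ┃         
┃                             ┃         
┃                             ┃         
┗━━━━━━━━━━━━━━━━━━━━━━━━━━━━━┛         
                 ┗━━━━━━━━━━━━━━━━━━━━━━
                                        
                                        
                                        
                                        
                                        


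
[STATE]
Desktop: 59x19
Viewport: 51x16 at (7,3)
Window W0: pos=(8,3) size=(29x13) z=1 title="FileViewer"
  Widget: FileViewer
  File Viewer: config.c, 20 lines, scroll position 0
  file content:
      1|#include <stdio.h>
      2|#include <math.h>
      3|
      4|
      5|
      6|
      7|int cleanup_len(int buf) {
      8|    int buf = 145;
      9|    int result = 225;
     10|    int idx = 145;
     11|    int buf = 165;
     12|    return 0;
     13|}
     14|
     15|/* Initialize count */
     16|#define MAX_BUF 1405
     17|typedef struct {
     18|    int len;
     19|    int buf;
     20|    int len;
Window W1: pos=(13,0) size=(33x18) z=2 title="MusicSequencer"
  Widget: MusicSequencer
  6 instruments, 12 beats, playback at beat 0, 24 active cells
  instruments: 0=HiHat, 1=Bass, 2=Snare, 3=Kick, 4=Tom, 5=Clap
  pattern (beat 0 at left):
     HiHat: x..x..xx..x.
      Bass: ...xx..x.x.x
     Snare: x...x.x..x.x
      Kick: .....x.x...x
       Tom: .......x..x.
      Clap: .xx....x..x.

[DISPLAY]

 ┏━━━━┃      ▼12345678901             ┃            
 ┃ Fil┃ HiHat█··█··██··█·             ┃            
 ┠────┃  Bass···██··█·█·█             ┃            
 ┃#inc┃ Snare█···█·█··█·█             ┃            
 ┃#inc┃  Kick·····█·█···█             ┃            
 ┃    ┃   Tom·······█··█·             ┃            
 ┃    ┃  Clap·██····█··█·             ┃            
 ┃    ┃                               ┃            
 ┃    ┃                               ┃            
 ┃int ┃                               ┃            
 ┃    ┃                               ┃            
 ┃    ┃                               ┃            
 ┗━━━━┃                               ┃            
      ┃                               ┃            
      ┗━━━━━━━━━━━━━━━━━━━━━━━━━━━━━━━┛            
                                                   


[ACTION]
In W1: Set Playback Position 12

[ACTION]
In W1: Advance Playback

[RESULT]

 ┏━━━━┃      0▼2345678901             ┃            
 ┃ Fil┃ HiHat█··█··██··█·             ┃            
 ┠────┃  Bass···██··█·█·█             ┃            
 ┃#inc┃ Snare█···█·█··█·█             ┃            
 ┃#inc┃  Kick·····█·█···█             ┃            
 ┃    ┃   Tom·······█··█·             ┃            
 ┃    ┃  Clap·██····█··█·             ┃            
 ┃    ┃                               ┃            
 ┃    ┃                               ┃            
 ┃int ┃                               ┃            
 ┃    ┃                               ┃            
 ┃    ┃                               ┃            
 ┗━━━━┃                               ┃            
      ┃                               ┃            
      ┗━━━━━━━━━━━━━━━━━━━━━━━━━━━━━━━┛            
                                                   


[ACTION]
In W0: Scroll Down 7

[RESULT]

 ┏━━━━┃      0▼2345678901             ┃            
 ┃ Fil┃ HiHat█··█··██··█·             ┃            
 ┠────┃  Bass···██··█·█·█             ┃            
 ┃    ┃ Snare█···█·█··█·█             ┃            
 ┃    ┃  Kick·····█·█···█             ┃            
 ┃    ┃   Tom·······█··█·             ┃            
 ┃    ┃  Clap·██····█··█·             ┃            
 ┃    ┃                               ┃            
 ┃}   ┃                               ┃            
 ┃    ┃                               ┃            
 ┃/* I┃                               ┃            
 ┃#def┃                               ┃            
 ┗━━━━┃                               ┃            
      ┃                               ┃            
      ┗━━━━━━━━━━━━━━━━━━━━━━━━━━━━━━━┛            
                                                   


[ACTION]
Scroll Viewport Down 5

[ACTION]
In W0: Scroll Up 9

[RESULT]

 ┏━━━━┃      0▼2345678901             ┃            
 ┃ Fil┃ HiHat█··█··██··█·             ┃            
 ┠────┃  Bass···██··█·█·█             ┃            
 ┃#inc┃ Snare█···█·█··█·█             ┃            
 ┃#inc┃  Kick·····█·█···█             ┃            
 ┃    ┃   Tom·······█··█·             ┃            
 ┃    ┃  Clap·██····█··█·             ┃            
 ┃    ┃                               ┃            
 ┃    ┃                               ┃            
 ┃int ┃                               ┃            
 ┃    ┃                               ┃            
 ┃    ┃                               ┃            
 ┗━━━━┃                               ┃            
      ┃                               ┃            
      ┗━━━━━━━━━━━━━━━━━━━━━━━━━━━━━━━┛            
                                                   


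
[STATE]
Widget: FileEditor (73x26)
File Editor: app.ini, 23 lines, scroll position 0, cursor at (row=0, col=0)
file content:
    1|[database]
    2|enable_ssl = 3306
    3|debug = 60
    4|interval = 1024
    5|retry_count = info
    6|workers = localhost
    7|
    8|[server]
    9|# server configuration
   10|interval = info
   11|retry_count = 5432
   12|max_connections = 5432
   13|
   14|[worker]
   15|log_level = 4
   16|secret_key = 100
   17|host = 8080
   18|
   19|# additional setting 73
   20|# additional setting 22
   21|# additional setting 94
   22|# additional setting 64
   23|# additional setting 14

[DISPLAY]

█database]                                                              ▲
enable_ssl = 3306                                                       █
debug = 60                                                              ░
interval = 1024                                                         ░
retry_count = info                                                      ░
workers = localhost                                                     ░
                                                                        ░
[server]                                                                ░
# server configuration                                                  ░
interval = info                                                         ░
retry_count = 5432                                                      ░
max_connections = 5432                                                  ░
                                                                        ░
[worker]                                                                ░
log_level = 4                                                           ░
secret_key = 100                                                        ░
host = 8080                                                             ░
                                                                        ░
# additional setting 73                                                 ░
# additional setting 22                                                 ░
# additional setting 94                                                 ░
# additional setting 64                                                 ░
# additional setting 14                                                 ░
                                                                        ░
                                                                        ░
                                                                        ▼


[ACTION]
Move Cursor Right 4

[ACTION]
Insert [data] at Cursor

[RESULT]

[datdata█base]                                                          ▲
enable_ssl = 3306                                                       █
debug = 60                                                              ░
interval = 1024                                                         ░
retry_count = info                                                      ░
workers = localhost                                                     ░
                                                                        ░
[server]                                                                ░
# server configuration                                                  ░
interval = info                                                         ░
retry_count = 5432                                                      ░
max_connections = 5432                                                  ░
                                                                        ░
[worker]                                                                ░
log_level = 4                                                           ░
secret_key = 100                                                        ░
host = 8080                                                             ░
                                                                        ░
# additional setting 73                                                 ░
# additional setting 22                                                 ░
# additional setting 94                                                 ░
# additional setting 64                                                 ░
# additional setting 14                                                 ░
                                                                        ░
                                                                        ░
                                                                        ▼


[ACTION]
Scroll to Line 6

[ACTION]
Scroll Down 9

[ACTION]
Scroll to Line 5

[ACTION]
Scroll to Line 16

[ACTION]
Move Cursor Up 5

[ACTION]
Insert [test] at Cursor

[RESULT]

[datdatatest█base]                                                      ▲
enable_ssl = 3306                                                       █
debug = 60                                                              ░
interval = 1024                                                         ░
retry_count = info                                                      ░
workers = localhost                                                     ░
                                                                        ░
[server]                                                                ░
# server configuration                                                  ░
interval = info                                                         ░
retry_count = 5432                                                      ░
max_connections = 5432                                                  ░
                                                                        ░
[worker]                                                                ░
log_level = 4                                                           ░
secret_key = 100                                                        ░
host = 8080                                                             ░
                                                                        ░
# additional setting 73                                                 ░
# additional setting 22                                                 ░
# additional setting 94                                                 ░
# additional setting 64                                                 ░
# additional setting 14                                                 ░
                                                                        ░
                                                                        ░
                                                                        ▼


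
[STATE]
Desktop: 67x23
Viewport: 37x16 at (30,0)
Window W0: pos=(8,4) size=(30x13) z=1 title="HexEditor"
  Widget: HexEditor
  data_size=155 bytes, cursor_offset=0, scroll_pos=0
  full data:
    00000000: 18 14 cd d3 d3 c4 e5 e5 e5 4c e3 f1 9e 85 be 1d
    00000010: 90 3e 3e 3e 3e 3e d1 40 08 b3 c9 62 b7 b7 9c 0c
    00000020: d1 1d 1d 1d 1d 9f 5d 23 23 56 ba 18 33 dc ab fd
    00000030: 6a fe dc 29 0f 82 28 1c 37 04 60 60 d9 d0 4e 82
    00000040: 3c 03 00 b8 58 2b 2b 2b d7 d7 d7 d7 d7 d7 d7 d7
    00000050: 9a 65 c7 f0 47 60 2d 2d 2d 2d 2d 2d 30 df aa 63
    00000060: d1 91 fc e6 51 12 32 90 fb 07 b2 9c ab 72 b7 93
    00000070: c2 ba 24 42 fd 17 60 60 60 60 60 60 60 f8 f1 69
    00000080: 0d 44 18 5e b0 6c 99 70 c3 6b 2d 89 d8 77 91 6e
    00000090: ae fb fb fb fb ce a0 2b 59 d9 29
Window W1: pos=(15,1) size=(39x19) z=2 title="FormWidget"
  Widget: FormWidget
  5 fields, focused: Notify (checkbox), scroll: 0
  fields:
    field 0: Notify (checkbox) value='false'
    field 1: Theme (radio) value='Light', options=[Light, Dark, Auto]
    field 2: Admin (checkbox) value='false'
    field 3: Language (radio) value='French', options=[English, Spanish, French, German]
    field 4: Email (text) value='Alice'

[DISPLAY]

                                     
━━━━━━━━━━━━━━━━━━━━━━━┓             
                       ┃             
───────────────────────┨             
[ ]                    ┃             
(●) Light  ( ) Dark  ( ┃             
[ ]                    ┃             
( ) English  ( ) Spanis┃             
[Alice                ]┃             
                       ┃             
                       ┃             
                       ┃             
                       ┃             
                       ┃             
                       ┃             
                       ┃             


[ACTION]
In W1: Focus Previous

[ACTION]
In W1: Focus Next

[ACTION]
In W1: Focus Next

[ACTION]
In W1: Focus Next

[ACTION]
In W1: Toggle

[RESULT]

                                     
━━━━━━━━━━━━━━━━━━━━━━━┓             
                       ┃             
───────────────────────┨             
[ ]                    ┃             
(●) Light  ( ) Dark  ( ┃             
[x]                    ┃             
( ) English  ( ) Spanis┃             
[Alice                ]┃             
                       ┃             
                       ┃             
                       ┃             
                       ┃             
                       ┃             
                       ┃             
                       ┃             
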